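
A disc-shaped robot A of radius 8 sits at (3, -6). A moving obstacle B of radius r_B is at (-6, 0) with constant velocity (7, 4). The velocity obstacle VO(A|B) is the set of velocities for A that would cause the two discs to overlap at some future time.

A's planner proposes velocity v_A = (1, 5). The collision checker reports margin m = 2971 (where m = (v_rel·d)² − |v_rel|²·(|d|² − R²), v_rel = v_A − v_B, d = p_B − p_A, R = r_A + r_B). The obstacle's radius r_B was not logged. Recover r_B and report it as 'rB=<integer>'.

m = 2971
d = (-9, 6);  v_rel = (-6, 1),  |v_rel|² = 37
v_rel×d = (-6)·(6) − (1)·(-9) = -27
since m = R²·37 − (-27)²:  R² = (729 + 2971) / 37 = 100
R = √100 = 10  ⇒  r_B = 10 − 8 = 2

rB=2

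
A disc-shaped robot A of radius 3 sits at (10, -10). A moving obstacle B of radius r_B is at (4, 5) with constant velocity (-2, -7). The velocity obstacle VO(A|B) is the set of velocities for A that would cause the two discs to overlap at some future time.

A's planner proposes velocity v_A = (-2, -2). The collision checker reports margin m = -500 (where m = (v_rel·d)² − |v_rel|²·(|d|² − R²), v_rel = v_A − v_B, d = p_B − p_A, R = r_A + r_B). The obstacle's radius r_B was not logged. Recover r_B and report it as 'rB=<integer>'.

m = -500
d = (-6, 15);  v_rel = (0, 5),  |v_rel|² = 25
v_rel×d = (0)·(15) − (5)·(-6) = 30
since m = R²·25 − 30²:  R² = (900 + -500) / 25 = 16
R = √16 = 4  ⇒  r_B = 4 − 3 = 1

rB=1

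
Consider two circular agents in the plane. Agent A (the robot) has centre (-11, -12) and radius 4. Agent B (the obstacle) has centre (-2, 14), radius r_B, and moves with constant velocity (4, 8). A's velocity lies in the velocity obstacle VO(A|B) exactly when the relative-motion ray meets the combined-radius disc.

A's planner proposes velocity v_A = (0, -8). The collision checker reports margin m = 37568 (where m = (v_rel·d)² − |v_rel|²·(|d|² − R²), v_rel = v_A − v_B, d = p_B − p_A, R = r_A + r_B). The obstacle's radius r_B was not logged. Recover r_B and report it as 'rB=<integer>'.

m = 37568
d = (9, 26);  v_rel = (-4, -16),  |v_rel|² = 272
v_rel×d = (-4)·(26) − (-16)·(9) = 40
since m = R²·272 − 40²:  R² = (1600 + 37568) / 272 = 144
R = √144 = 12  ⇒  r_B = 12 − 4 = 8

rB=8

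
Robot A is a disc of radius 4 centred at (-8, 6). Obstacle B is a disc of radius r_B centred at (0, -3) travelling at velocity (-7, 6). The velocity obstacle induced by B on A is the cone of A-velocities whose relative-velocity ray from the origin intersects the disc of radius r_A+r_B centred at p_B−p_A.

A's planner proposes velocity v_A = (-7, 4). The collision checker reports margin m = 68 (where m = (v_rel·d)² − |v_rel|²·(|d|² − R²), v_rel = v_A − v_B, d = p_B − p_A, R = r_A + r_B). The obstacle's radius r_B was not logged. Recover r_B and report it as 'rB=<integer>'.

m = 68
d = (8, -9);  v_rel = (0, -2),  |v_rel|² = 4
v_rel×d = (0)·(-9) − (-2)·(8) = 16
since m = R²·4 − 16²:  R² = (256 + 68) / 4 = 81
R = √81 = 9  ⇒  r_B = 9 − 4 = 5

rB=5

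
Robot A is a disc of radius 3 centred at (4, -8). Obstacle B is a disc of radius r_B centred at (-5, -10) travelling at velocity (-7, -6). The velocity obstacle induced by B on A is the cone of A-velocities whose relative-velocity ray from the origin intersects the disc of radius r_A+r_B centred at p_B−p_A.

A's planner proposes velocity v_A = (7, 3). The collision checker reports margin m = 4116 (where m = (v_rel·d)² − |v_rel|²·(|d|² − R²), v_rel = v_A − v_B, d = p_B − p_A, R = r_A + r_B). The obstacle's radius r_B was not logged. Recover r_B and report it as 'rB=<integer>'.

m = 4116
d = (-9, -2);  v_rel = (14, 9),  |v_rel|² = 277
v_rel×d = (14)·(-2) − (9)·(-9) = 53
since m = R²·277 − 53²:  R² = (2809 + 4116) / 277 = 25
R = √25 = 5  ⇒  r_B = 5 − 3 = 2

rB=2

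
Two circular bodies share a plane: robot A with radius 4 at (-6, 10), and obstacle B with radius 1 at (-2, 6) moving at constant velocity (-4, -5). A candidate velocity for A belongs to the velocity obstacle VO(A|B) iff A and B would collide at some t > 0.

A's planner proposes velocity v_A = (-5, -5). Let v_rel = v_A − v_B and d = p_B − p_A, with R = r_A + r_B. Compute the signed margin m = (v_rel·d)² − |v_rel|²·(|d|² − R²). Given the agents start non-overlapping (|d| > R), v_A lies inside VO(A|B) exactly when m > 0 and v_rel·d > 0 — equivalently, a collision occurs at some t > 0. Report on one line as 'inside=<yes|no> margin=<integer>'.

d = (4, -4),  |d|² = 32;  R = 4+1 = 5,  c = 32−5² = 7
v_rel = (-1, 0),  |v_rel|² = 1;  v_rel·d = (-1)·(4) + (0)·(-4) = -4
1·t² + 8·t + 7 = 0  ⇒  m = (-4)² − 1·7 = 9
m = 9 > 0,  v_rel·d = -4 < 0  ⇒  outside

inside=no margin=9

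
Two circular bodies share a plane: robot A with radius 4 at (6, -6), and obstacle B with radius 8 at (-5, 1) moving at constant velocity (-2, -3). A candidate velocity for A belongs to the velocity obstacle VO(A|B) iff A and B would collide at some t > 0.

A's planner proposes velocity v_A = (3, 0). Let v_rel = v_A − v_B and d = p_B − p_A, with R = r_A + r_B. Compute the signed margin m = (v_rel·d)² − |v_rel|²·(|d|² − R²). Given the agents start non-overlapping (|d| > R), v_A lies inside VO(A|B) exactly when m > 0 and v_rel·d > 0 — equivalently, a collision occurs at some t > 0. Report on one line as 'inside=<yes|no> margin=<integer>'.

d = (-11, 7),  |d|² = 170;  R = 4+8 = 12,  c = 170−12² = 26
v_rel = (5, 3),  |v_rel|² = 34;  v_rel·d = (5)·(-11) + (3)·(7) = -34
34·t² + 68·t + 26 = 0  ⇒  m = (-34)² − 34·26 = 272
m = 272 > 0,  v_rel·d = -34 < 0  ⇒  outside

inside=no margin=272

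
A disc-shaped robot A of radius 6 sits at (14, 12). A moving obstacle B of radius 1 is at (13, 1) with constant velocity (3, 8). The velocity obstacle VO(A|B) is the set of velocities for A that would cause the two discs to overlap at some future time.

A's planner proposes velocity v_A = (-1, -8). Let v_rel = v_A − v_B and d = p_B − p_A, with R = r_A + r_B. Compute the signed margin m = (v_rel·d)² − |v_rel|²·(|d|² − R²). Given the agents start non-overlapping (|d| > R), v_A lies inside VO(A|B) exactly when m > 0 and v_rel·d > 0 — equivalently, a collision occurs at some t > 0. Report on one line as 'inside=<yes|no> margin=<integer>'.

d = (-1, -11),  |d|² = 122;  R = 6+1 = 7,  c = 122−7² = 73
v_rel = (-4, -16),  |v_rel|² = 272;  v_rel·d = (-4)·(-1) + (-16)·(-11) = 180
272·t² − 360·t + 73 = 0  ⇒  m = 180² − 272·73 = 12544
m = 12544 > 0,  v_rel·d = 180 > 0  ⇒  inside

inside=yes margin=12544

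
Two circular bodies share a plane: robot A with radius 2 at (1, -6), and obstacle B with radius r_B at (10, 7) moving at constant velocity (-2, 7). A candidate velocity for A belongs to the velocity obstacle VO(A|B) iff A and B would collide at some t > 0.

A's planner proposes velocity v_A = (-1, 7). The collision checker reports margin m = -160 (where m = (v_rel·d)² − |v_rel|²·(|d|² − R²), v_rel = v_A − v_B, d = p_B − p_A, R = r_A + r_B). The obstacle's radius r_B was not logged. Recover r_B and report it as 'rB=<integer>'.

m = -160
d = (9, 13);  v_rel = (1, 0),  |v_rel|² = 1
v_rel×d = (1)·(13) − (0)·(9) = 13
since m = R²·1 − 13²:  R² = (169 + -160) / 1 = 9
R = √9 = 3  ⇒  r_B = 3 − 2 = 1

rB=1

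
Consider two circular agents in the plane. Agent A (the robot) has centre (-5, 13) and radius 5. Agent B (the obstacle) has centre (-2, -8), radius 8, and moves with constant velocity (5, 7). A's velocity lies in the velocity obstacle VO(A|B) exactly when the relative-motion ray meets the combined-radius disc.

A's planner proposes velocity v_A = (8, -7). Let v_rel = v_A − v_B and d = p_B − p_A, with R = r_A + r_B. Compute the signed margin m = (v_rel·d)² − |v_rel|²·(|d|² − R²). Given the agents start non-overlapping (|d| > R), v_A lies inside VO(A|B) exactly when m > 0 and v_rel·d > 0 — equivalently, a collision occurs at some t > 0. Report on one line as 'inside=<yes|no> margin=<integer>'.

d = (3, -21),  |d|² = 450;  R = 5+8 = 13,  c = 450−13² = 281
v_rel = (3, -14),  |v_rel|² = 205;  v_rel·d = (3)·(3) + (-14)·(-21) = 303
205·t² − 606·t + 281 = 0  ⇒  m = 303² − 205·281 = 34204
m = 34204 > 0,  v_rel·d = 303 > 0  ⇒  inside

inside=yes margin=34204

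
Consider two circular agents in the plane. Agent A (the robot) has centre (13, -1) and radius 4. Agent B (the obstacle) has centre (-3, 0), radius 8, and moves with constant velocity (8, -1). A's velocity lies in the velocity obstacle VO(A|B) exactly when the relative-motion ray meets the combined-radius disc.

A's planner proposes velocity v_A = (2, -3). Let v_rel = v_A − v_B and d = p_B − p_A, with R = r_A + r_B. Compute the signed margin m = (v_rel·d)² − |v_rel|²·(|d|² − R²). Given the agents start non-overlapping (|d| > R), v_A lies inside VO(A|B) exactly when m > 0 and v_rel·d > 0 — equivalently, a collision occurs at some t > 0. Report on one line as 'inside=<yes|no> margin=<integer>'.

d = (-16, 1),  |d|² = 257;  R = 4+8 = 12,  c = 257−12² = 113
v_rel = (-6, -2),  |v_rel|² = 40;  v_rel·d = (-6)·(-16) + (-2)·(1) = 94
40·t² − 188·t + 113 = 0  ⇒  m = 94² − 40·113 = 4316
m = 4316 > 0,  v_rel·d = 94 > 0  ⇒  inside

inside=yes margin=4316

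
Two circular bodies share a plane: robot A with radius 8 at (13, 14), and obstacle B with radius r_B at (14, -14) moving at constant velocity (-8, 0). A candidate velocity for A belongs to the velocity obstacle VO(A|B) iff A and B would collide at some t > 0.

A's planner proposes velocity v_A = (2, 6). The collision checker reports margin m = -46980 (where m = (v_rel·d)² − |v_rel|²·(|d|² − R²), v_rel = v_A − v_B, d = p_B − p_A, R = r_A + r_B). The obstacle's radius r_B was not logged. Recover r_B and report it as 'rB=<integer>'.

m = -46980
d = (1, -28);  v_rel = (10, 6),  |v_rel|² = 136
v_rel×d = (10)·(-28) − (6)·(1) = -286
since m = R²·136 − (-286)²:  R² = (81796 + -46980) / 136 = 256
R = √256 = 16  ⇒  r_B = 16 − 8 = 8

rB=8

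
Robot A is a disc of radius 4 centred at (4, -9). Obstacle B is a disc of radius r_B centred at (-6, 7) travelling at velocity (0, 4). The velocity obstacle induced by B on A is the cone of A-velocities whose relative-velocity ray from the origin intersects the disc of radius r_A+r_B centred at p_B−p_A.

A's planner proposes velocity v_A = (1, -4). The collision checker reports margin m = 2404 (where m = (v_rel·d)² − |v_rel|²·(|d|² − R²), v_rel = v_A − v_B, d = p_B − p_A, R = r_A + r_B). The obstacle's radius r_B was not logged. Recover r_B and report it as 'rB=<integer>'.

m = 2404
d = (-10, 16);  v_rel = (1, -8),  |v_rel|² = 65
v_rel×d = (1)·(16) − (-8)·(-10) = -64
since m = R²·65 − (-64)²:  R² = (4096 + 2404) / 65 = 100
R = √100 = 10  ⇒  r_B = 10 − 4 = 6

rB=6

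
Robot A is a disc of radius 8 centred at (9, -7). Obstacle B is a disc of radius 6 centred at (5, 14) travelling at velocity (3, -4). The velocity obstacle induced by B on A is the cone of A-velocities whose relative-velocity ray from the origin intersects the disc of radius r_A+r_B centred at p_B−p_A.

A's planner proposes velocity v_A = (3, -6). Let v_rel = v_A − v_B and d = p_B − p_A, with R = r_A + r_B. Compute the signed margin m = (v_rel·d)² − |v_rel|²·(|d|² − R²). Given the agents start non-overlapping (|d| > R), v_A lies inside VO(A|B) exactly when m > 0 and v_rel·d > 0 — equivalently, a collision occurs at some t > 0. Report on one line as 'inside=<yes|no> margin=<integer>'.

d = (-4, 21),  |d|² = 457;  R = 8+6 = 14,  c = 457−14² = 261
v_rel = (0, -2),  |v_rel|² = 4;  v_rel·d = (0)·(-4) + (-2)·(21) = -42
4·t² + 84·t + 261 = 0  ⇒  m = (-42)² − 4·261 = 720
m = 720 > 0,  v_rel·d = -42 < 0  ⇒  outside

inside=no margin=720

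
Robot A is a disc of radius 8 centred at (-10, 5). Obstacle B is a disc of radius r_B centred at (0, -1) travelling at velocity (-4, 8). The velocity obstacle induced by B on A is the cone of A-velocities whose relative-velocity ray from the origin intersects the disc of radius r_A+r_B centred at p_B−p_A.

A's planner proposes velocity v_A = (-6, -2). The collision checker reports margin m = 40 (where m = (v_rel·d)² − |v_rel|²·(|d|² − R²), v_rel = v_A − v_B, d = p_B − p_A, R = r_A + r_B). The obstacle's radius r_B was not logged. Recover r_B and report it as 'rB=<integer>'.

m = 40
d = (10, -6);  v_rel = (-2, -10),  |v_rel|² = 104
v_rel×d = (-2)·(-6) − (-10)·(10) = 112
since m = R²·104 − 112²:  R² = (12544 + 40) / 104 = 121
R = √121 = 11  ⇒  r_B = 11 − 8 = 3

rB=3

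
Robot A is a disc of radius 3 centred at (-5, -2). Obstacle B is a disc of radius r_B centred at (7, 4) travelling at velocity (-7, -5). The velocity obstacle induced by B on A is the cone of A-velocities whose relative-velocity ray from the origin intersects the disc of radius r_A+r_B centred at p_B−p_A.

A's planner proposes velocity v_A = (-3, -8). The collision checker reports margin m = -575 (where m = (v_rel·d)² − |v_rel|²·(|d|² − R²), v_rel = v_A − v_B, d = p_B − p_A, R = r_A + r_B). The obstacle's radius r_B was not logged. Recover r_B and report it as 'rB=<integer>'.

m = -575
d = (12, 6);  v_rel = (4, -3),  |v_rel|² = 25
v_rel×d = (4)·(6) − (-3)·(12) = 60
since m = R²·25 − 60²:  R² = (3600 + -575) / 25 = 121
R = √121 = 11  ⇒  r_B = 11 − 3 = 8

rB=8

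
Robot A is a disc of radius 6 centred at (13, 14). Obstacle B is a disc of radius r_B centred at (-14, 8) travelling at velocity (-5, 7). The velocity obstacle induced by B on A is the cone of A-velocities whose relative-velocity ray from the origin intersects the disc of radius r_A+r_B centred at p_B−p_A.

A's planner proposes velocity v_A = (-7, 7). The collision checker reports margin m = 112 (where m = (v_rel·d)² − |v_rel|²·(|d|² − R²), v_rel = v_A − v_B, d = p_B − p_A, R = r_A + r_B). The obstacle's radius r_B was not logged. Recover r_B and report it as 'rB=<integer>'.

m = 112
d = (-27, -6);  v_rel = (-2, 0),  |v_rel|² = 4
v_rel×d = (-2)·(-6) − (0)·(-27) = 12
since m = R²·4 − 12²:  R² = (144 + 112) / 4 = 64
R = √64 = 8  ⇒  r_B = 8 − 6 = 2

rB=2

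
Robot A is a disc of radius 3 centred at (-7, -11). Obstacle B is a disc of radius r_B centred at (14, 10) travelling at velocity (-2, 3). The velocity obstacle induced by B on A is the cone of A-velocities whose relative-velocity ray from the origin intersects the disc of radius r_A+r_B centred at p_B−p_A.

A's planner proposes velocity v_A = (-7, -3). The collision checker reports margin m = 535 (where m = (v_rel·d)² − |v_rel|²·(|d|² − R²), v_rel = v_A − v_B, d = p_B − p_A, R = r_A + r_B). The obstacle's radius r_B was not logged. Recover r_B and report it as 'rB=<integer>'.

m = 535
d = (21, 21);  v_rel = (-5, -6),  |v_rel|² = 61
v_rel×d = (-5)·(21) − (-6)·(21) = 21
since m = R²·61 − 21²:  R² = (441 + 535) / 61 = 16
R = √16 = 4  ⇒  r_B = 4 − 3 = 1

rB=1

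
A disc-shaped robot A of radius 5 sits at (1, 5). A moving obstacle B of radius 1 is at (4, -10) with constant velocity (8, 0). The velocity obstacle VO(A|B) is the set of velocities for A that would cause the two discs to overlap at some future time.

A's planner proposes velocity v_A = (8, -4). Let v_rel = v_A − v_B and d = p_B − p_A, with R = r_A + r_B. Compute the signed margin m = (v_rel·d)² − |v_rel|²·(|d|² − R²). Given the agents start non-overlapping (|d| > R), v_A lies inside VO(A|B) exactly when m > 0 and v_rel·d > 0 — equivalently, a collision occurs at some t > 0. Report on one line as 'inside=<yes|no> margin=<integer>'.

d = (3, -15),  |d|² = 234;  R = 5+1 = 6,  c = 234−6² = 198
v_rel = (0, -4),  |v_rel|² = 16;  v_rel·d = (0)·(3) + (-4)·(-15) = 60
16·t² − 120·t + 198 = 0  ⇒  m = 60² − 16·198 = 432
m = 432 > 0,  v_rel·d = 60 > 0  ⇒  inside

inside=yes margin=432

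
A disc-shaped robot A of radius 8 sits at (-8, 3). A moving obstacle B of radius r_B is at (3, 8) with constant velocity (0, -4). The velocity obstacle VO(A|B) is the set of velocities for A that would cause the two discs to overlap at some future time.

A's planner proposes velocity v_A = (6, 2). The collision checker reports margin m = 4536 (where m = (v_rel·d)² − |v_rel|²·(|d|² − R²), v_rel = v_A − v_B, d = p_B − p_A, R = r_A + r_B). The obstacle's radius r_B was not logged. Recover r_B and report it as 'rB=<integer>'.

m = 4536
d = (11, 5);  v_rel = (6, 6),  |v_rel|² = 72
v_rel×d = (6)·(5) − (6)·(11) = -36
since m = R²·72 − (-36)²:  R² = (1296 + 4536) / 72 = 81
R = √81 = 9  ⇒  r_B = 9 − 8 = 1

rB=1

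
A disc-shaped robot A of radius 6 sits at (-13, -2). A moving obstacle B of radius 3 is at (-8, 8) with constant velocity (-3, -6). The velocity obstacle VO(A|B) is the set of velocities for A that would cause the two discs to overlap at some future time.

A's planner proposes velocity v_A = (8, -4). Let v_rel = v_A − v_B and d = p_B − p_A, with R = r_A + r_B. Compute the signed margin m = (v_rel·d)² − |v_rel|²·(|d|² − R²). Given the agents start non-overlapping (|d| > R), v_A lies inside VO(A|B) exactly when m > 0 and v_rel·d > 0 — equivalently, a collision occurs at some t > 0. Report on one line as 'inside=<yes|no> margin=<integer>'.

d = (5, 10),  |d|² = 125;  R = 6+3 = 9,  c = 125−9² = 44
v_rel = (11, 2),  |v_rel|² = 125;  v_rel·d = (11)·(5) + (2)·(10) = 75
125·t² − 150·t + 44 = 0  ⇒  m = 75² − 125·44 = 125
m = 125 > 0,  v_rel·d = 75 > 0  ⇒  inside

inside=yes margin=125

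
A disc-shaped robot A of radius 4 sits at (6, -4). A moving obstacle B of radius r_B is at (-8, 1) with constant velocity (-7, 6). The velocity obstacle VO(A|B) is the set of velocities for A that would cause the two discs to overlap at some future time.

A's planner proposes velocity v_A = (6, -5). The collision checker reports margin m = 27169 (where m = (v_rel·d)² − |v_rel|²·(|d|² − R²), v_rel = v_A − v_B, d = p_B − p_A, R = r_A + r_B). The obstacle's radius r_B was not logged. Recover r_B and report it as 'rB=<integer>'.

m = 27169
d = (-14, 5);  v_rel = (13, -11),  |v_rel|² = 290
v_rel×d = (13)·(5) − (-11)·(-14) = -89
since m = R²·290 − (-89)²:  R² = (7921 + 27169) / 290 = 121
R = √121 = 11  ⇒  r_B = 11 − 4 = 7

rB=7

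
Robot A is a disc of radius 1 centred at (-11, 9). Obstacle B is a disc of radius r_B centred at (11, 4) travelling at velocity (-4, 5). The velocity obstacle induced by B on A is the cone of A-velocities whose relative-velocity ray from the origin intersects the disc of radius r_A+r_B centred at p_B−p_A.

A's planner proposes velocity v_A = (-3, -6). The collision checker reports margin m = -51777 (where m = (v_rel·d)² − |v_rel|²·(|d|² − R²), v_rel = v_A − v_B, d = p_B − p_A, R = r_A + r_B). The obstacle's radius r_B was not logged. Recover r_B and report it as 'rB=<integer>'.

m = -51777
d = (22, -5);  v_rel = (1, -11),  |v_rel|² = 122
v_rel×d = (1)·(-5) − (-11)·(22) = 237
since m = R²·122 − 237²:  R² = (56169 + -51777) / 122 = 36
R = √36 = 6  ⇒  r_B = 6 − 1 = 5

rB=5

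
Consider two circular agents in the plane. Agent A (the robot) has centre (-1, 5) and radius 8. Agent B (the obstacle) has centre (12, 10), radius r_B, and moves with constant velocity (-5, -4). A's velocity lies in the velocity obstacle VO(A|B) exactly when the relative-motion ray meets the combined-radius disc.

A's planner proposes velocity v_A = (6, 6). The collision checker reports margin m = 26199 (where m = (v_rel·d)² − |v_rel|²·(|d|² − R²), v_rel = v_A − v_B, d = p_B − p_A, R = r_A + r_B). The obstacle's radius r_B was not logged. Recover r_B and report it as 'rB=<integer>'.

m = 26199
d = (13, 5);  v_rel = (11, 10),  |v_rel|² = 221
v_rel×d = (11)·(5) − (10)·(13) = -75
since m = R²·221 − (-75)²:  R² = (5625 + 26199) / 221 = 144
R = √144 = 12  ⇒  r_B = 12 − 8 = 4

rB=4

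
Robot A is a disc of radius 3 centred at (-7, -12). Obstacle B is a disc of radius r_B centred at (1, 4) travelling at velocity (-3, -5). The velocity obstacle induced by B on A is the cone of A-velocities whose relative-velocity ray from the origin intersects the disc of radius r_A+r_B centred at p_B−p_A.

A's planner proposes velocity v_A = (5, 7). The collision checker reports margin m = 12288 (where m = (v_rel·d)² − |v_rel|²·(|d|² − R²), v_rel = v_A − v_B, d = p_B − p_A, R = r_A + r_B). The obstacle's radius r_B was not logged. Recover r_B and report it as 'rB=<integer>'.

m = 12288
d = (8, 16);  v_rel = (8, 12),  |v_rel|² = 208
v_rel×d = (8)·(16) − (12)·(8) = 32
since m = R²·208 − 32²:  R² = (1024 + 12288) / 208 = 64
R = √64 = 8  ⇒  r_B = 8 − 3 = 5

rB=5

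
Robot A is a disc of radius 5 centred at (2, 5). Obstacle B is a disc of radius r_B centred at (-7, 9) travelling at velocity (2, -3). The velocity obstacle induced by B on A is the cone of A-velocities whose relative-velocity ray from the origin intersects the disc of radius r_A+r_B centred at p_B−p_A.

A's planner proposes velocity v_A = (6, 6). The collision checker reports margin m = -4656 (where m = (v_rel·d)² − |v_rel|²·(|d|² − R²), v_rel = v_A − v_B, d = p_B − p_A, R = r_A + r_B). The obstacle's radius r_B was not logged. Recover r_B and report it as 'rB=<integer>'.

m = -4656
d = (-9, 4);  v_rel = (4, 9),  |v_rel|² = 97
v_rel×d = (4)·(4) − (9)·(-9) = 97
since m = R²·97 − 97²:  R² = (9409 + -4656) / 97 = 49
R = √49 = 7  ⇒  r_B = 7 − 5 = 2

rB=2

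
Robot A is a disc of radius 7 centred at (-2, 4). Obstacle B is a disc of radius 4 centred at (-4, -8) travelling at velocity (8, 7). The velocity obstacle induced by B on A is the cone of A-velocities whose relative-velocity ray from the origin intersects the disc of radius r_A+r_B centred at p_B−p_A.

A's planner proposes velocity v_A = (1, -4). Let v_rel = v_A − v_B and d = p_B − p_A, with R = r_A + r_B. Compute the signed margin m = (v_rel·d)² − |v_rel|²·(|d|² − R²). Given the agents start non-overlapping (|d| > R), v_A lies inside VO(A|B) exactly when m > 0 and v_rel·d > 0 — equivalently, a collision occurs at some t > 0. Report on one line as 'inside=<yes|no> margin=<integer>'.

d = (-2, -12),  |d|² = 148;  R = 7+4 = 11,  c = 148−11² = 27
v_rel = (-7, -11),  |v_rel|² = 170;  v_rel·d = (-7)·(-2) + (-11)·(-12) = 146
170·t² − 292·t + 27 = 0  ⇒  m = 146² − 170·27 = 16726
m = 16726 > 0,  v_rel·d = 146 > 0  ⇒  inside

inside=yes margin=16726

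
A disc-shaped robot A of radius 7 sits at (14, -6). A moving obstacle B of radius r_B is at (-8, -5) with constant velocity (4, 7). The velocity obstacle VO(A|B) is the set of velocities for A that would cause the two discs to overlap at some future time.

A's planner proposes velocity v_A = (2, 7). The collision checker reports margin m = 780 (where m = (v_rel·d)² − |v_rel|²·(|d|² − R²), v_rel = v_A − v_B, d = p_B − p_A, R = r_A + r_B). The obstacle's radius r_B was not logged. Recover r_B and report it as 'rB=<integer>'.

m = 780
d = (-22, 1);  v_rel = (-2, 0),  |v_rel|² = 4
v_rel×d = (-2)·(1) − (0)·(-22) = -2
since m = R²·4 − (-2)²:  R² = (4 + 780) / 4 = 196
R = √196 = 14  ⇒  r_B = 14 − 7 = 7

rB=7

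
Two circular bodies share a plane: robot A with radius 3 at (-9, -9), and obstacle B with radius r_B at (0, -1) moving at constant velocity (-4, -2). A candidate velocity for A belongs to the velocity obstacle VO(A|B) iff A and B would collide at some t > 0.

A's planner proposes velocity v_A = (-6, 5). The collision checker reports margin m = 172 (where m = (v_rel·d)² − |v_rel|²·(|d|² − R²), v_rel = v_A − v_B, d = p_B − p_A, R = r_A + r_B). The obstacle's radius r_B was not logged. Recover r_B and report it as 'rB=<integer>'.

m = 172
d = (9, 8);  v_rel = (-2, 7),  |v_rel|² = 53
v_rel×d = (-2)·(8) − (7)·(9) = -79
since m = R²·53 − (-79)²:  R² = (6241 + 172) / 53 = 121
R = √121 = 11  ⇒  r_B = 11 − 3 = 8

rB=8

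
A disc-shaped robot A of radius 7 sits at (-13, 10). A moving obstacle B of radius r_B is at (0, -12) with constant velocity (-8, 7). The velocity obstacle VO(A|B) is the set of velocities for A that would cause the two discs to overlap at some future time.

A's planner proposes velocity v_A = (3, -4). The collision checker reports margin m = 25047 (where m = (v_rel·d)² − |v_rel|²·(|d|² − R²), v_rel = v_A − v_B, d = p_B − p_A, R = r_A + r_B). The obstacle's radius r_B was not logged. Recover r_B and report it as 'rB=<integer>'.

m = 25047
d = (13, -22);  v_rel = (11, -11),  |v_rel|² = 242
v_rel×d = (11)·(-22) − (-11)·(13) = -99
since m = R²·242 − (-99)²:  R² = (9801 + 25047) / 242 = 144
R = √144 = 12  ⇒  r_B = 12 − 7 = 5

rB=5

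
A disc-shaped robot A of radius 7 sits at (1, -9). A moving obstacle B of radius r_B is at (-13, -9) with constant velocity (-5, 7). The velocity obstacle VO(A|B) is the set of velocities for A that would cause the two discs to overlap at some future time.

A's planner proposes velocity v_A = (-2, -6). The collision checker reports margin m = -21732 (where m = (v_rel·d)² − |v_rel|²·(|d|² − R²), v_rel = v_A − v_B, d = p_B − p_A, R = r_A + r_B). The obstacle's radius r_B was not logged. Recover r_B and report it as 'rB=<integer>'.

m = -21732
d = (-14, 0);  v_rel = (3, -13),  |v_rel|² = 178
v_rel×d = (3)·(0) − (-13)·(-14) = -182
since m = R²·178 − (-182)²:  R² = (33124 + -21732) / 178 = 64
R = √64 = 8  ⇒  r_B = 8 − 7 = 1

rB=1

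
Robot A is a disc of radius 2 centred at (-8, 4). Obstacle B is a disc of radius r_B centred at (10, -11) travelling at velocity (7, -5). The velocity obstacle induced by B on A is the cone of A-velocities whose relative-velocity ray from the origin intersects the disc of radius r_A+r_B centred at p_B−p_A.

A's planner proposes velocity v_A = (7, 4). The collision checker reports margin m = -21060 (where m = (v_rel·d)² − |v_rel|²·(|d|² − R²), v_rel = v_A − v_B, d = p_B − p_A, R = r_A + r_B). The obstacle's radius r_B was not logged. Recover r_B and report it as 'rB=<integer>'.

m = -21060
d = (18, -15);  v_rel = (0, 9),  |v_rel|² = 81
v_rel×d = (0)·(-15) − (9)·(18) = -162
since m = R²·81 − (-162)²:  R² = (26244 + -21060) / 81 = 64
R = √64 = 8  ⇒  r_B = 8 − 2 = 6

rB=6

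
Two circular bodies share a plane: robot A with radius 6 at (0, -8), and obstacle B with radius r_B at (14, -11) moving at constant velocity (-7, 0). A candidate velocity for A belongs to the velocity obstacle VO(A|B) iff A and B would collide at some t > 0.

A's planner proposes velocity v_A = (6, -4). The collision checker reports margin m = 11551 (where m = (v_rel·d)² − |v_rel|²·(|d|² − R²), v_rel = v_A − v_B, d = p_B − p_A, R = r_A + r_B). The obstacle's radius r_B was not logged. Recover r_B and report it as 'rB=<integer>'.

m = 11551
d = (14, -3);  v_rel = (13, -4),  |v_rel|² = 185
v_rel×d = (13)·(-3) − (-4)·(14) = 17
since m = R²·185 − 17²:  R² = (289 + 11551) / 185 = 64
R = √64 = 8  ⇒  r_B = 8 − 6 = 2

rB=2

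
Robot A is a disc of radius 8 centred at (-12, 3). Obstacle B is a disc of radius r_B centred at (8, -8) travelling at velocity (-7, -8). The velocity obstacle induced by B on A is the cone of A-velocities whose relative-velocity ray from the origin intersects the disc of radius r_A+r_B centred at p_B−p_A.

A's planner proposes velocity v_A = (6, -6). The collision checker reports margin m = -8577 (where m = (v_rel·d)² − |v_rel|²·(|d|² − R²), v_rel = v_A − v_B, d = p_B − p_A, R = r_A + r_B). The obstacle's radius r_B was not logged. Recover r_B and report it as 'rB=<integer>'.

m = -8577
d = (20, -11);  v_rel = (13, 2),  |v_rel|² = 173
v_rel×d = (13)·(-11) − (2)·(20) = -183
since m = R²·173 − (-183)²:  R² = (33489 + -8577) / 173 = 144
R = √144 = 12  ⇒  r_B = 12 − 8 = 4

rB=4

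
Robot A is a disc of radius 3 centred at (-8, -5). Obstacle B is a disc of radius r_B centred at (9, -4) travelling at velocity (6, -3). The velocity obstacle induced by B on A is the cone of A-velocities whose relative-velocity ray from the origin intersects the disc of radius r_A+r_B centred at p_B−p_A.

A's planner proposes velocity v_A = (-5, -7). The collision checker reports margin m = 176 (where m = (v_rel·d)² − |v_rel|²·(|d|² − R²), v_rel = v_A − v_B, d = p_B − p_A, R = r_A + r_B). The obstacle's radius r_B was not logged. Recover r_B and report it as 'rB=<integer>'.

m = 176
d = (17, 1);  v_rel = (-11, -4),  |v_rel|² = 137
v_rel×d = (-11)·(1) − (-4)·(17) = 57
since m = R²·137 − 57²:  R² = (3249 + 176) / 137 = 25
R = √25 = 5  ⇒  r_B = 5 − 3 = 2

rB=2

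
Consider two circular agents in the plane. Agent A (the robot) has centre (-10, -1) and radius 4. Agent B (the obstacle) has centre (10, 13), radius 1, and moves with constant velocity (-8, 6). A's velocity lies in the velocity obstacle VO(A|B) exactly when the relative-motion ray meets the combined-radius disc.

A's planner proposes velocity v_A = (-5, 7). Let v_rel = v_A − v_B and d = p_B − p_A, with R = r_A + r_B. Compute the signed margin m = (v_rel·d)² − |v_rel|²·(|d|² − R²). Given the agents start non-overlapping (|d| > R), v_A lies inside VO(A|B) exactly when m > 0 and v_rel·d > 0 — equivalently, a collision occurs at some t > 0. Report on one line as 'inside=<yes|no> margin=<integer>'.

d = (20, 14),  |d|² = 596;  R = 4+1 = 5,  c = 596−5² = 571
v_rel = (3, 1),  |v_rel|² = 10;  v_rel·d = (3)·(20) + (1)·(14) = 74
10·t² − 148·t + 571 = 0  ⇒  m = 74² − 10·571 = -234
m = -234 < 0,  v_rel·d = 74 > 0  ⇒  outside

inside=no margin=-234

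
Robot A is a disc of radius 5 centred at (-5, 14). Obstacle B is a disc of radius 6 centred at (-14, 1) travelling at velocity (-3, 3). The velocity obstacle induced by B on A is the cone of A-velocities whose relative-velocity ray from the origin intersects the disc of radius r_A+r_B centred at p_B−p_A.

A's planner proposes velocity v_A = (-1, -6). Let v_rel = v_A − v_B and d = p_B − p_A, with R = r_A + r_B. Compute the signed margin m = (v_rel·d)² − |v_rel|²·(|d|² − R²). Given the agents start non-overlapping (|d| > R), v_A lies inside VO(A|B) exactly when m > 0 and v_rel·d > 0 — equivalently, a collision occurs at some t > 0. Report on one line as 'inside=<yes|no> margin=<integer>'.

d = (-9, -13),  |d|² = 250;  R = 5+6 = 11,  c = 250−11² = 129
v_rel = (2, -9),  |v_rel|² = 85;  v_rel·d = (2)·(-9) + (-9)·(-13) = 99
85·t² − 198·t + 129 = 0  ⇒  m = 99² − 85·129 = -1164
m = -1164 < 0,  v_rel·d = 99 > 0  ⇒  outside

inside=no margin=-1164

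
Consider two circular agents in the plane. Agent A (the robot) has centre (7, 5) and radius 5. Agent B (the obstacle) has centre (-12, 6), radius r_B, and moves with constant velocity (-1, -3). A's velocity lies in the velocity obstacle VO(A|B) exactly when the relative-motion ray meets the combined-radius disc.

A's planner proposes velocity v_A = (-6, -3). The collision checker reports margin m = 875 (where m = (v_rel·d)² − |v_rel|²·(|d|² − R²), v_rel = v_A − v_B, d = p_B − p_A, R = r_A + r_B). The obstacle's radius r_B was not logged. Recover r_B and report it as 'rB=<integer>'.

m = 875
d = (-19, 1);  v_rel = (-5, 0),  |v_rel|² = 25
v_rel×d = (-5)·(1) − (0)·(-19) = -5
since m = R²·25 − (-5)²:  R² = (25 + 875) / 25 = 36
R = √36 = 6  ⇒  r_B = 6 − 5 = 1

rB=1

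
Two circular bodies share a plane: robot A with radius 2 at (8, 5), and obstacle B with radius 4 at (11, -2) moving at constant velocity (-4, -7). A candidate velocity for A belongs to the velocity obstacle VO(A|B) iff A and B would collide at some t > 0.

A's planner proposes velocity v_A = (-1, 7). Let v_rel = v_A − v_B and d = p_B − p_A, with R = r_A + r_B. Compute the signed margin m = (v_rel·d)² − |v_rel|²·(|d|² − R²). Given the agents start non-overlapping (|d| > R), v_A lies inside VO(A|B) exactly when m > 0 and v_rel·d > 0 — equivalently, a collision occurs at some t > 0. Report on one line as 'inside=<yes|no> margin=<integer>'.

d = (3, -7),  |d|² = 58;  R = 2+4 = 6,  c = 58−6² = 22
v_rel = (3, 14),  |v_rel|² = 205;  v_rel·d = (3)·(3) + (14)·(-7) = -89
205·t² + 178·t + 22 = 0  ⇒  m = (-89)² − 205·22 = 3411
m = 3411 > 0,  v_rel·d = -89 < 0  ⇒  outside

inside=no margin=3411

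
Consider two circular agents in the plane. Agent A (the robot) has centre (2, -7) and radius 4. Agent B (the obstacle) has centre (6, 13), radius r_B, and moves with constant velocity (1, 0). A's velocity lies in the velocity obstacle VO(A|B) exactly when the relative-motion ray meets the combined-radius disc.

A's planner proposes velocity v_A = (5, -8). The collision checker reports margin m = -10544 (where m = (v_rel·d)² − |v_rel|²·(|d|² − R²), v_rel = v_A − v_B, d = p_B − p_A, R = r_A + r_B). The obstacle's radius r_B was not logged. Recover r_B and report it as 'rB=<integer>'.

m = -10544
d = (4, 20);  v_rel = (4, -8),  |v_rel|² = 80
v_rel×d = (4)·(20) − (-8)·(4) = 112
since m = R²·80 − 112²:  R² = (12544 + -10544) / 80 = 25
R = √25 = 5  ⇒  r_B = 5 − 4 = 1

rB=1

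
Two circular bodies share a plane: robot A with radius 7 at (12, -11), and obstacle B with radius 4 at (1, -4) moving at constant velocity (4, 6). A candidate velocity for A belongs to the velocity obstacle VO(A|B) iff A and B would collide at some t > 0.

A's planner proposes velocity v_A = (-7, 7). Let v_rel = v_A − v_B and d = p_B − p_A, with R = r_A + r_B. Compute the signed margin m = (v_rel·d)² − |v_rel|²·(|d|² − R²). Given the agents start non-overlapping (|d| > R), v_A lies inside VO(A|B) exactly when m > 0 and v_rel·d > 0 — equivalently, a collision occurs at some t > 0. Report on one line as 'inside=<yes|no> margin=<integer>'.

d = (-11, 7),  |d|² = 170;  R = 7+4 = 11,  c = 170−11² = 49
v_rel = (-11, 1),  |v_rel|² = 122;  v_rel·d = (-11)·(-11) + (1)·(7) = 128
122·t² − 256·t + 49 = 0  ⇒  m = 128² − 122·49 = 10406
m = 10406 > 0,  v_rel·d = 128 > 0  ⇒  inside

inside=yes margin=10406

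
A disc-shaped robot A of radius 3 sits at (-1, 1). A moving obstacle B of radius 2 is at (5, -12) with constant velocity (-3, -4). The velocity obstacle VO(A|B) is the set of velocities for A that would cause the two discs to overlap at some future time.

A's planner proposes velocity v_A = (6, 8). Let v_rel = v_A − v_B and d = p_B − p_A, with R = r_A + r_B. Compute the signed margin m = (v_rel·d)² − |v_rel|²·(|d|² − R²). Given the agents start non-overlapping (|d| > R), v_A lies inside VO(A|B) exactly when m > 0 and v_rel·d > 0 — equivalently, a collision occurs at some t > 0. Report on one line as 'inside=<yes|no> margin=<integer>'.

d = (6, -13),  |d|² = 205;  R = 3+2 = 5,  c = 205−5² = 180
v_rel = (9, 12),  |v_rel|² = 225;  v_rel·d = (9)·(6) + (12)·(-13) = -102
225·t² + 204·t + 180 = 0  ⇒  m = (-102)² − 225·180 = -30096
m = -30096 < 0,  v_rel·d = -102 < 0  ⇒  outside

inside=no margin=-30096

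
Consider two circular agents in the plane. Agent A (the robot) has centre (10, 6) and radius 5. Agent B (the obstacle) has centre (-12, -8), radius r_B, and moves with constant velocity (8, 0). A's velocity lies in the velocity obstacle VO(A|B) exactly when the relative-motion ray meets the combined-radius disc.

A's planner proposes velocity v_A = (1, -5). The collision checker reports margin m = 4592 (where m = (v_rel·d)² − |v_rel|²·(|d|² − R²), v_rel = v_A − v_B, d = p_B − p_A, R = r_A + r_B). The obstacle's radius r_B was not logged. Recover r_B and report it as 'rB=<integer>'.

m = 4592
d = (-22, -14);  v_rel = (-7, -5),  |v_rel|² = 74
v_rel×d = (-7)·(-14) − (-5)·(-22) = -12
since m = R²·74 − (-12)²:  R² = (144 + 4592) / 74 = 64
R = √64 = 8  ⇒  r_B = 8 − 5 = 3

rB=3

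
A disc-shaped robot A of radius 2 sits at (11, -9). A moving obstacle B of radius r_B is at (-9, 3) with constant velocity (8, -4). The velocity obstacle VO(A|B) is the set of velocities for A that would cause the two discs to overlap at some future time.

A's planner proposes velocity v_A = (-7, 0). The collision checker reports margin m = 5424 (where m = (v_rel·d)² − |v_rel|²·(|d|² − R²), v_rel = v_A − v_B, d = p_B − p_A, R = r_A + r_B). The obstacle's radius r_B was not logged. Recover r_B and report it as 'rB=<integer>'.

m = 5424
d = (-20, 12);  v_rel = (-15, 4),  |v_rel|² = 241
v_rel×d = (-15)·(12) − (4)·(-20) = -100
since m = R²·241 − (-100)²:  R² = (10000 + 5424) / 241 = 64
R = √64 = 8  ⇒  r_B = 8 − 2 = 6

rB=6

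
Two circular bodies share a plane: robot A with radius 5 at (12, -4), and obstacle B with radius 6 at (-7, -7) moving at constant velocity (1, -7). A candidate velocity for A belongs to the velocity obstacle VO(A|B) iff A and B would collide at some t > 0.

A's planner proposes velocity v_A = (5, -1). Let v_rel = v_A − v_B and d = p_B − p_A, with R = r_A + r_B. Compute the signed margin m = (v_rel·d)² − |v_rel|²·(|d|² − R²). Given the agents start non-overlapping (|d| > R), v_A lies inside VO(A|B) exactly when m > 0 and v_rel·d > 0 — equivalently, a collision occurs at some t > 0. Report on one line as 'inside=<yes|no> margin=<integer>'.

d = (-19, -3),  |d|² = 370;  R = 5+6 = 11,  c = 370−11² = 249
v_rel = (4, 6),  |v_rel|² = 52;  v_rel·d = (4)·(-19) + (6)·(-3) = -94
52·t² + 188·t + 249 = 0  ⇒  m = (-94)² − 52·249 = -4112
m = -4112 < 0,  v_rel·d = -94 < 0  ⇒  outside

inside=no margin=-4112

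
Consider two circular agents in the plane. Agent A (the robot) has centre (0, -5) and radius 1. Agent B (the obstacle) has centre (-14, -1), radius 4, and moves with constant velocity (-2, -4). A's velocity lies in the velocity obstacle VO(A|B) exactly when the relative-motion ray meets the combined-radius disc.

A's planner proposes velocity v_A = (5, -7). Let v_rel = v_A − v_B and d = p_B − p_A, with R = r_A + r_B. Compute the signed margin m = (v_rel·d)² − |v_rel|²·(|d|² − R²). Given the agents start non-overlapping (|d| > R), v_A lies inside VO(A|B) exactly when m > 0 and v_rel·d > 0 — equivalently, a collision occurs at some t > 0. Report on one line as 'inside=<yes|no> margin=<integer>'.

d = (-14, 4),  |d|² = 212;  R = 1+4 = 5,  c = 212−5² = 187
v_rel = (7, -3),  |v_rel|² = 58;  v_rel·d = (7)·(-14) + (-3)·(4) = -110
58·t² + 220·t + 187 = 0  ⇒  m = (-110)² − 58·187 = 1254
m = 1254 > 0,  v_rel·d = -110 < 0  ⇒  outside

inside=no margin=1254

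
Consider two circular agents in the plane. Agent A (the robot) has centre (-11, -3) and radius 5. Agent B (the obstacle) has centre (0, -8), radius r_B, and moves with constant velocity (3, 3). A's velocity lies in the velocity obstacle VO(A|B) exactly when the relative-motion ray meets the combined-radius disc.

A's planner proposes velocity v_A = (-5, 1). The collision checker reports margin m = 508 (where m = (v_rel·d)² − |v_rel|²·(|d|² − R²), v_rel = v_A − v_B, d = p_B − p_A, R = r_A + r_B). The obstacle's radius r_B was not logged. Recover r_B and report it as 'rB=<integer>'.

m = 508
d = (11, -5);  v_rel = (-8, -2),  |v_rel|² = 68
v_rel×d = (-8)·(-5) − (-2)·(11) = 62
since m = R²·68 − 62²:  R² = (3844 + 508) / 68 = 64
R = √64 = 8  ⇒  r_B = 8 − 5 = 3

rB=3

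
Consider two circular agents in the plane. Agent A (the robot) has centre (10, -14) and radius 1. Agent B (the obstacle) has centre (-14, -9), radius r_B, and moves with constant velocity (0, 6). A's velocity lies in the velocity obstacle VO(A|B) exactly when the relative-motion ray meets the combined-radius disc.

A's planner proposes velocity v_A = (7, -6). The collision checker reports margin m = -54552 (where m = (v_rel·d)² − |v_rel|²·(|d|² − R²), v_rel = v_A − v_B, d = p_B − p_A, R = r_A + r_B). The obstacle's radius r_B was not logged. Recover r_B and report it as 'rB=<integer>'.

m = -54552
d = (-24, 5);  v_rel = (7, -12),  |v_rel|² = 193
v_rel×d = (7)·(5) − (-12)·(-24) = -253
since m = R²·193 − (-253)²:  R² = (64009 + -54552) / 193 = 49
R = √49 = 7  ⇒  r_B = 7 − 1 = 6

rB=6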